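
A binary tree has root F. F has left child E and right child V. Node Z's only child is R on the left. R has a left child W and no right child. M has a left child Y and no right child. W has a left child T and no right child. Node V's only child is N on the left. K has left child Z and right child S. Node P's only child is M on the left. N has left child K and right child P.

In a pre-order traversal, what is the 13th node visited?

Y

Pre-order visits the node, then its left subtree, then its right subtree.
Visit F.
At F: go left to E.
  E is a leaf — visit E.
At F: go right to V.
  Visit V.
  At V: go left to N.
    Visit N.
    At N: go left to K.
      Visit K.
      At K: go left to Z.
        Visit Z.
        At Z: go left to R.
          Visit R.
          At R: go left to W.
            Visit W.
            At W: go left to T.
              T is a leaf — visit T.
            At W: no right child.
          At R: no right child.
        At Z: no right child.
      At K: go right to S.
        S is a leaf — visit S.
    At N: go right to P.
      Visit P.
      At P: go left to M.
        Visit M.
        At M: go left to Y.
          Y is a leaf — visit Y.
        At M: no right child.
      At P: no right child.
  At V: no right child.
Full pre-order sequence: F, E, V, N, K, Z, R, W, T, S, P, M, Y.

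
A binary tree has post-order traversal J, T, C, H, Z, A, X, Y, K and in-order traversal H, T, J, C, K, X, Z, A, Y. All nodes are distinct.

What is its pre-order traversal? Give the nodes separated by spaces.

K H C T J Y X A Z

The last element of post-order is the root; it splits in-order into left and right subtrees.
Root K: left subtree has 4 nodes {H, T, J, C}, right has 4 {X, Z, A, Y}.
  Root H: left subtree has 0 nodes { }, right has 3 {T, J, C}.
    Root C: left subtree has 2 nodes {T, J}, right has 0 { }.
      Root T: left subtree has 0 nodes { }, right has 1 {J}.
  Root Y: left subtree has 3 nodes {X, Z, A}, right has 0 { }.
    Root X: left subtree has 0 nodes { }, right has 2 {Z, A}.
      Root A: left subtree has 1 node {Z}, right has 0 { }.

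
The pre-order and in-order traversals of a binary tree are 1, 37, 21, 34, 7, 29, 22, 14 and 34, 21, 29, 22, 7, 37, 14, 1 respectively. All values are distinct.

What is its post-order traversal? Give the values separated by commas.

34, 22, 29, 7, 21, 14, 37, 1

The first element of pre-order is the root; it splits in-order into left and right subtrees.
Root 1: left subtree has 7 nodes {34, 21, 29, 22, 7, 37, 14}, right has 0 { }.
  Root 37: left subtree has 5 nodes {34, 21, 29, 22, 7}, right has 1 {14}.
    Root 21: left subtree has 1 node {34}, right has 3 {29, 22, 7}.
      Root 7: left subtree has 2 nodes {29, 22}, right has 0 { }.
        Root 29: left subtree has 0 nodes { }, right has 1 {22}.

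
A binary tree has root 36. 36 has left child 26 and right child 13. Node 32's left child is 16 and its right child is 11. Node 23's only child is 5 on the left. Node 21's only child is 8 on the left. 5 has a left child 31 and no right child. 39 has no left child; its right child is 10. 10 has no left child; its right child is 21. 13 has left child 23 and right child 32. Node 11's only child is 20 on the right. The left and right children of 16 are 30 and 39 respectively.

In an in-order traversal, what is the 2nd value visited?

In-order visits the left subtree, then the node, then the right subtree.
At 36: go left to 26.
  26 is a leaf — visit 26.
Visit 36.
At 36: go right to 13.
  At 13: go left to 23.
    At 23: go left to 5.
      At 5: go left to 31.
        31 is a leaf — visit 31.
      Visit 5.
      At 5: no right child.
    Visit 23.
    At 23: no right child.
  Visit 13.
  At 13: go right to 32.
    At 32: go left to 16.
      At 16: go left to 30.
        30 is a leaf — visit 30.
      Visit 16.
      At 16: go right to 39.
        At 39: no left child.
        Visit 39.
        At 39: go right to 10.
          At 10: no left child.
          Visit 10.
          At 10: go right to 21.
            At 21: go left to 8.
              8 is a leaf — visit 8.
            Visit 21.
            At 21: no right child.
    Visit 32.
    At 32: go right to 11.
      At 11: no left child.
      Visit 11.
      At 11: go right to 20.
        20 is a leaf — visit 20.
Full in-order sequence: 26, 36, 31, 5, 23, 13, 30, 16, 39, 10, 8, 21, 32, 11, 20.

36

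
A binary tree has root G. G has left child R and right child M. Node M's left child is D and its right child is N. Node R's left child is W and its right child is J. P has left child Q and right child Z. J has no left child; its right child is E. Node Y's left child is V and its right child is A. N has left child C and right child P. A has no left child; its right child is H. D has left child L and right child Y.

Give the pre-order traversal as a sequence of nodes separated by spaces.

G R W J E M D L Y V A H N C P Q Z

Pre-order visits the node, then its left subtree, then its right subtree.
Visit G.
At G: go left to R.
  Visit R.
  At R: go left to W.
    W is a leaf — visit W.
  At R: go right to J.
    Visit J.
    At J: no left child.
    At J: go right to E.
      E is a leaf — visit E.
At G: go right to M.
  Visit M.
  At M: go left to D.
    Visit D.
    At D: go left to L.
      L is a leaf — visit L.
    At D: go right to Y.
      Visit Y.
      At Y: go left to V.
        V is a leaf — visit V.
      At Y: go right to A.
        Visit A.
        At A: no left child.
        At A: go right to H.
          H is a leaf — visit H.
  At M: go right to N.
    Visit N.
    At N: go left to C.
      C is a leaf — visit C.
    At N: go right to P.
      Visit P.
      At P: go left to Q.
        Q is a leaf — visit Q.
      At P: go right to Z.
        Z is a leaf — visit Z.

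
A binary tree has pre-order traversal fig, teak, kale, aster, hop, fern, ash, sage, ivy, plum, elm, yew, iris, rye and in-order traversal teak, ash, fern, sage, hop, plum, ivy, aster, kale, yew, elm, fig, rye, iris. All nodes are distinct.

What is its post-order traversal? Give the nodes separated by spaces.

ash sage fern plum ivy hop aster yew elm kale teak rye iris fig

The first element of pre-order is the root; it splits in-order into left and right subtrees.
Root fig: left subtree has 11 nodes {teak, ash, fern, sage, hop, plum, ivy, aster, kale, yew, elm}, right has 2 {rye, iris}.
  Root teak: left subtree has 0 nodes { }, right has 10 {ash, fern, sage, hop, plum, ivy, aster, kale, yew, elm}.
    Root kale: left subtree has 7 nodes {ash, fern, sage, hop, plum, ivy, aster}, right has 2 {yew, elm}.
      Root aster: left subtree has 6 nodes {ash, fern, sage, hop, plum, ivy}, right has 0 { }.
        Root hop: left subtree has 3 nodes {ash, fern, sage}, right has 2 {plum, ivy}.
          Root fern: left subtree has 1 node {ash}, right has 1 {sage}.
          Root ivy: left subtree has 1 node {plum}, right has 0 { }.
      Root elm: left subtree has 1 node {yew}, right has 0 { }.
  Root iris: left subtree has 1 node {rye}, right has 0 { }.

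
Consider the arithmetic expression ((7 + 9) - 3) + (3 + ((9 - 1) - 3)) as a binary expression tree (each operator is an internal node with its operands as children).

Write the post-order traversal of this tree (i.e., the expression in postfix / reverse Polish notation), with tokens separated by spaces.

Post-order on an expression tree gives postfix notation: for each operator, emit left operand, right operand, then the operator.

7 9 + 3 - 3 9 1 - 3 - + +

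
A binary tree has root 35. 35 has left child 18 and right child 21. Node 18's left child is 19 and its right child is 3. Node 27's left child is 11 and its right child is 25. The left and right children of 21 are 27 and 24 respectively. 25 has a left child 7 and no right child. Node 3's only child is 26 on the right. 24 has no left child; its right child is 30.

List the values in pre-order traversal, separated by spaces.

35 18 19 3 26 21 27 11 25 7 24 30

Pre-order visits the node, then its left subtree, then its right subtree.
Visit 35.
At 35: go left to 18.
  Visit 18.
  At 18: go left to 19.
    19 is a leaf — visit 19.
  At 18: go right to 3.
    Visit 3.
    At 3: no left child.
    At 3: go right to 26.
      26 is a leaf — visit 26.
At 35: go right to 21.
  Visit 21.
  At 21: go left to 27.
    Visit 27.
    At 27: go left to 11.
      11 is a leaf — visit 11.
    At 27: go right to 25.
      Visit 25.
      At 25: go left to 7.
        7 is a leaf — visit 7.
      At 25: no right child.
  At 21: go right to 24.
    Visit 24.
    At 24: no left child.
    At 24: go right to 30.
      30 is a leaf — visit 30.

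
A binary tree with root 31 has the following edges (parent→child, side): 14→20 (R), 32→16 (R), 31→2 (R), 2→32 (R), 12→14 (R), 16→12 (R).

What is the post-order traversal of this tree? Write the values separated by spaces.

Post-order visits the left subtree, then the right subtree, then the node.
At 31: no left child.
At 31: go right to 2.
  At 2: no left child.
  At 2: go right to 32.
    At 32: no left child.
    At 32: go right to 16.
      At 16: no left child.
      At 16: go right to 12.
        At 12: no left child.
        At 12: go right to 14.
          At 14: no left child.
          At 14: go right to 20.
            20 is a leaf — visit 20.
          Visit 14.
        Visit 12.
      Visit 16.
    Visit 32.
  Visit 2.
Visit 31.

20 14 12 16 32 2 31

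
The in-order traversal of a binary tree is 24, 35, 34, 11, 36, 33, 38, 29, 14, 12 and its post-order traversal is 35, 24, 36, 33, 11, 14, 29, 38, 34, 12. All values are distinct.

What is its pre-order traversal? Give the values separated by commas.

The last element of post-order is the root; it splits in-order into left and right subtrees.
Root 12: left subtree has 9 nodes {24, 35, 34, 11, 36, 33, 38, 29, 14}, right has 0 { }.
  Root 34: left subtree has 2 nodes {24, 35}, right has 6 {11, 36, 33, 38, 29, 14}.
    Root 24: left subtree has 0 nodes { }, right has 1 {35}.
    Root 38: left subtree has 3 nodes {11, 36, 33}, right has 2 {29, 14}.
      Root 11: left subtree has 0 nodes { }, right has 2 {36, 33}.
        Root 33: left subtree has 1 node {36}, right has 0 { }.
      Root 29: left subtree has 0 nodes { }, right has 1 {14}.

12, 34, 24, 35, 38, 11, 33, 36, 29, 14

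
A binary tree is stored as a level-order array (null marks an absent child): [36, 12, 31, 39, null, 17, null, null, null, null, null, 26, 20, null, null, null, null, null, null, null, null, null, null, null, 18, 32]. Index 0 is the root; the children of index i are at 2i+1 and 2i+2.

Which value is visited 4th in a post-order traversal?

26

Post-order visits the left subtree, then the right subtree, then the node.
At 36: go left to 12.
  At 12: go left to 39.
    39 is a leaf — visit 39.
  At 12: no right child.
  Visit 12.
At 36: go right to 31.
  At 31: go left to 17.
    At 17: go left to 26.
      At 26: no left child.
      At 26: go right to 18.
        18 is a leaf — visit 18.
      Visit 26.
    At 17: go right to 20.
      At 20: go left to 32.
        32 is a leaf — visit 32.
      At 20: no right child.
      Visit 20.
    Visit 17.
  At 31: no right child.
  Visit 31.
Visit 36.
Full post-order sequence: 39, 12, 18, 26, 32, 20, 17, 31, 36.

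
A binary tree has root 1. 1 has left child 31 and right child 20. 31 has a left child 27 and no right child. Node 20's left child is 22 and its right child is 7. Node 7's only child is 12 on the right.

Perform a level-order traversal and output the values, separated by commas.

Level-order visits nodes level by level from the root, left to right within each level.
Level 0: 1
Level 1: 31, 20
Level 2: 27, 22, 7
Level 3: 12

1, 31, 20, 27, 22, 7, 12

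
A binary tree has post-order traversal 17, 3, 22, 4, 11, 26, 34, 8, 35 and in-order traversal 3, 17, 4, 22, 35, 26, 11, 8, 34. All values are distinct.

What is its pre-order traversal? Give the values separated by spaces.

35 4 3 17 22 8 26 11 34

The last element of post-order is the root; it splits in-order into left and right subtrees.
Root 35: left subtree has 4 nodes {3, 17, 4, 22}, right has 4 {26, 11, 8, 34}.
  Root 4: left subtree has 2 nodes {3, 17}, right has 1 {22}.
    Root 3: left subtree has 0 nodes { }, right has 1 {17}.
  Root 8: left subtree has 2 nodes {26, 11}, right has 1 {34}.
    Root 26: left subtree has 0 nodes { }, right has 1 {11}.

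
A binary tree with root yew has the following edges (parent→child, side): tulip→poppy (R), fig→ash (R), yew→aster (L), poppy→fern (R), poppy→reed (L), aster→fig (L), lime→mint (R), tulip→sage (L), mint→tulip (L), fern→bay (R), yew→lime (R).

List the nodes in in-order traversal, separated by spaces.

fig ash aster yew lime sage tulip reed poppy fern bay mint

In-order visits the left subtree, then the node, then the right subtree.
At yew: go left to aster.
  At aster: go left to fig.
    At fig: no left child.
    Visit fig.
    At fig: go right to ash.
      ash is a leaf — visit ash.
  Visit aster.
  At aster: no right child.
Visit yew.
At yew: go right to lime.
  At lime: no left child.
  Visit lime.
  At lime: go right to mint.
    At mint: go left to tulip.
      At tulip: go left to sage.
        sage is a leaf — visit sage.
      Visit tulip.
      At tulip: go right to poppy.
        At poppy: go left to reed.
          reed is a leaf — visit reed.
        Visit poppy.
        At poppy: go right to fern.
          At fern: no left child.
          Visit fern.
          At fern: go right to bay.
            bay is a leaf — visit bay.
    Visit mint.
    At mint: no right child.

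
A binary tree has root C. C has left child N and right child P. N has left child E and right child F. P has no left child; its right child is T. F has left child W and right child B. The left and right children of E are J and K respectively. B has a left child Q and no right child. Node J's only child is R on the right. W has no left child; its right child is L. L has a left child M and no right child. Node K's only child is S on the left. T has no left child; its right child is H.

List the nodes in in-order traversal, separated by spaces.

J R E S K N W M L F Q B C P T H

In-order visits the left subtree, then the node, then the right subtree.
At C: go left to N.
  At N: go left to E.
    At E: go left to J.
      At J: no left child.
      Visit J.
      At J: go right to R.
        R is a leaf — visit R.
    Visit E.
    At E: go right to K.
      At K: go left to S.
        S is a leaf — visit S.
      Visit K.
      At K: no right child.
  Visit N.
  At N: go right to F.
    At F: go left to W.
      At W: no left child.
      Visit W.
      At W: go right to L.
        At L: go left to M.
          M is a leaf — visit M.
        Visit L.
        At L: no right child.
    Visit F.
    At F: go right to B.
      At B: go left to Q.
        Q is a leaf — visit Q.
      Visit B.
      At B: no right child.
Visit C.
At C: go right to P.
  At P: no left child.
  Visit P.
  At P: go right to T.
    At T: no left child.
    Visit T.
    At T: go right to H.
      H is a leaf — visit H.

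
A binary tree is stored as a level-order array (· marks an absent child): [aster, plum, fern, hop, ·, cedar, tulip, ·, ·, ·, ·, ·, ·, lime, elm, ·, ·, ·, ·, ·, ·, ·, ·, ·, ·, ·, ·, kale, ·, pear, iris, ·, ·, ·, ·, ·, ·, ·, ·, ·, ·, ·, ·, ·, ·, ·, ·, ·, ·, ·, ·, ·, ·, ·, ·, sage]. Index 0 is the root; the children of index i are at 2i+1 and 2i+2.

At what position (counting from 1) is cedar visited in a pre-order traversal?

5

Pre-order visits the node, then its left subtree, then its right subtree.
Visit aster.
At aster: go left to plum.
  Visit plum.
  At plum: go left to hop.
    hop is a leaf — visit hop.
  At plum: no right child.
At aster: go right to fern.
  Visit fern.
  At fern: go left to cedar.
    cedar is a leaf — visit cedar.
  At fern: go right to tulip.
    Visit tulip.
    At tulip: go left to lime.
      Visit lime.
      At lime: go left to kale.
        Visit kale.
        At kale: go left to sage.
          sage is a leaf — visit sage.
        At kale: no right child.
      At lime: no right child.
    At tulip: go right to elm.
      Visit elm.
      At elm: go left to pear.
        pear is a leaf — visit pear.
      At elm: go right to iris.
        iris is a leaf — visit iris.
Full pre-order sequence: aster, plum, hop, fern, cedar, tulip, lime, kale, sage, elm, pear, iris.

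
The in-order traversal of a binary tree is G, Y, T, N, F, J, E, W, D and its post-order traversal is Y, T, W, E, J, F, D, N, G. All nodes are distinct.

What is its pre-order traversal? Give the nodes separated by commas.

G, N, T, Y, D, F, J, E, W

The last element of post-order is the root; it splits in-order into left and right subtrees.
Root G: left subtree has 0 nodes { }, right has 8 {Y, T, N, F, J, E, W, D}.
  Root N: left subtree has 2 nodes {Y, T}, right has 5 {F, J, E, W, D}.
    Root T: left subtree has 1 node {Y}, right has 0 { }.
    Root D: left subtree has 4 nodes {F, J, E, W}, right has 0 { }.
      Root F: left subtree has 0 nodes { }, right has 3 {J, E, W}.
        Root J: left subtree has 0 nodes { }, right has 2 {E, W}.
          Root E: left subtree has 0 nodes { }, right has 1 {W}.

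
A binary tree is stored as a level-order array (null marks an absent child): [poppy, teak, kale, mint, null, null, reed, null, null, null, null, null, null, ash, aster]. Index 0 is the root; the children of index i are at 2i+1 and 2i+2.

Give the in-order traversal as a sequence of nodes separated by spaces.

mint teak poppy kale ash reed aster

In-order visits the left subtree, then the node, then the right subtree.
At poppy: go left to teak.
  At teak: go left to mint.
    mint is a leaf — visit mint.
  Visit teak.
  At teak: no right child.
Visit poppy.
At poppy: go right to kale.
  At kale: no left child.
  Visit kale.
  At kale: go right to reed.
    At reed: go left to ash.
      ash is a leaf — visit ash.
    Visit reed.
    At reed: go right to aster.
      aster is a leaf — visit aster.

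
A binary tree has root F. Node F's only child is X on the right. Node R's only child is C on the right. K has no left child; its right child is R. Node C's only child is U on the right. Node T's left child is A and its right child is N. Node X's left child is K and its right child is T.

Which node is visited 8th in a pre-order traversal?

A

Pre-order visits the node, then its left subtree, then its right subtree.
Visit F.
At F: no left child.
At F: go right to X.
  Visit X.
  At X: go left to K.
    Visit K.
    At K: no left child.
    At K: go right to R.
      Visit R.
      At R: no left child.
      At R: go right to C.
        Visit C.
        At C: no left child.
        At C: go right to U.
          U is a leaf — visit U.
  At X: go right to T.
    Visit T.
    At T: go left to A.
      A is a leaf — visit A.
    At T: go right to N.
      N is a leaf — visit N.
Full pre-order sequence: F, X, K, R, C, U, T, A, N.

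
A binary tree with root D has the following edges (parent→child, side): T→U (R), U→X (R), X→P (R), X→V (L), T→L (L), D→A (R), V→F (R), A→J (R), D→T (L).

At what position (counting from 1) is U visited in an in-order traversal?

3

In-order visits the left subtree, then the node, then the right subtree.
At D: go left to T.
  At T: go left to L.
    L is a leaf — visit L.
  Visit T.
  At T: go right to U.
    At U: no left child.
    Visit U.
    At U: go right to X.
      At X: go left to V.
        At V: no left child.
        Visit V.
        At V: go right to F.
          F is a leaf — visit F.
      Visit X.
      At X: go right to P.
        P is a leaf — visit P.
Visit D.
At D: go right to A.
  At A: no left child.
  Visit A.
  At A: go right to J.
    J is a leaf — visit J.
Full in-order sequence: L, T, U, V, F, X, P, D, A, J.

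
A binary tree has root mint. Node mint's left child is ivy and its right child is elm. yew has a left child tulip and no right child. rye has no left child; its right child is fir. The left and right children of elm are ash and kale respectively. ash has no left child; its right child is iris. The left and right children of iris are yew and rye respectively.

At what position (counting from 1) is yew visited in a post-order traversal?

3

Post-order visits the left subtree, then the right subtree, then the node.
At mint: go left to ivy.
  ivy is a leaf — visit ivy.
At mint: go right to elm.
  At elm: go left to ash.
    At ash: no left child.
    At ash: go right to iris.
      At iris: go left to yew.
        At yew: go left to tulip.
          tulip is a leaf — visit tulip.
        At yew: no right child.
        Visit yew.
      At iris: go right to rye.
        At rye: no left child.
        At rye: go right to fir.
          fir is a leaf — visit fir.
        Visit rye.
      Visit iris.
    Visit ash.
  At elm: go right to kale.
    kale is a leaf — visit kale.
  Visit elm.
Visit mint.
Full post-order sequence: ivy, tulip, yew, fir, rye, iris, ash, kale, elm, mint.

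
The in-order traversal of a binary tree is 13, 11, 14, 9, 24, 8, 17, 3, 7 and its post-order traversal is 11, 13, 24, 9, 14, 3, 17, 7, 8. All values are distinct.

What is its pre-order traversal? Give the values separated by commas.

8, 14, 13, 11, 9, 24, 7, 17, 3

The last element of post-order is the root; it splits in-order into left and right subtrees.
Root 8: left subtree has 5 nodes {13, 11, 14, 9, 24}, right has 3 {17, 3, 7}.
  Root 14: left subtree has 2 nodes {13, 11}, right has 2 {9, 24}.
    Root 13: left subtree has 0 nodes { }, right has 1 {11}.
    Root 9: left subtree has 0 nodes { }, right has 1 {24}.
  Root 7: left subtree has 2 nodes {17, 3}, right has 0 { }.
    Root 17: left subtree has 0 nodes { }, right has 1 {3}.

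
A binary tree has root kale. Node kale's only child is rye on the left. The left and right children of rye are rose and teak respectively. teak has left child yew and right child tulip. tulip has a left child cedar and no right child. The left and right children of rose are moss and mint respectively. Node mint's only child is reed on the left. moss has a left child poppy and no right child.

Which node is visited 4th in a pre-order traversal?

Pre-order visits the node, then its left subtree, then its right subtree.
Visit kale.
At kale: go left to rye.
  Visit rye.
  At rye: go left to rose.
    Visit rose.
    At rose: go left to moss.
      Visit moss.
      At moss: go left to poppy.
        poppy is a leaf — visit poppy.
      At moss: no right child.
    At rose: go right to mint.
      Visit mint.
      At mint: go left to reed.
        reed is a leaf — visit reed.
      At mint: no right child.
  At rye: go right to teak.
    Visit teak.
    At teak: go left to yew.
      yew is a leaf — visit yew.
    At teak: go right to tulip.
      Visit tulip.
      At tulip: go left to cedar.
        cedar is a leaf — visit cedar.
      At tulip: no right child.
At kale: no right child.
Full pre-order sequence: kale, rye, rose, moss, poppy, mint, reed, teak, yew, tulip, cedar.

moss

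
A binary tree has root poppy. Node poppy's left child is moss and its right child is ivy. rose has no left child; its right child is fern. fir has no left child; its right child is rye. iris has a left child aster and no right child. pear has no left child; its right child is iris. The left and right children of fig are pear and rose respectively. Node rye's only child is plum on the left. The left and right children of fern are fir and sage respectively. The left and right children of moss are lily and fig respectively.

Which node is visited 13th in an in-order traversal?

poppy

In-order visits the left subtree, then the node, then the right subtree.
At poppy: go left to moss.
  At moss: go left to lily.
    lily is a leaf — visit lily.
  Visit moss.
  At moss: go right to fig.
    At fig: go left to pear.
      At pear: no left child.
      Visit pear.
      At pear: go right to iris.
        At iris: go left to aster.
          aster is a leaf — visit aster.
        Visit iris.
        At iris: no right child.
    Visit fig.
    At fig: go right to rose.
      At rose: no left child.
      Visit rose.
      At rose: go right to fern.
        At fern: go left to fir.
          At fir: no left child.
          Visit fir.
          At fir: go right to rye.
            At rye: go left to plum.
              plum is a leaf — visit plum.
            Visit rye.
            At rye: no right child.
        Visit fern.
        At fern: go right to sage.
          sage is a leaf — visit sage.
Visit poppy.
At poppy: go right to ivy.
  ivy is a leaf — visit ivy.
Full in-order sequence: lily, moss, pear, aster, iris, fig, rose, fir, plum, rye, fern, sage, poppy, ivy.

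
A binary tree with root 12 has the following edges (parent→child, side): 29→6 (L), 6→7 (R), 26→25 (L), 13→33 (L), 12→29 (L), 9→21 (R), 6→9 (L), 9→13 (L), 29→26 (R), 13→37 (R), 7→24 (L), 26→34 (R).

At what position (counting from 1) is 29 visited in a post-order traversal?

Post-order visits the left subtree, then the right subtree, then the node.
At 12: go left to 29.
  At 29: go left to 6.
    At 6: go left to 9.
      At 9: go left to 13.
        At 13: go left to 33.
          33 is a leaf — visit 33.
        At 13: go right to 37.
          37 is a leaf — visit 37.
        Visit 13.
      At 9: go right to 21.
        21 is a leaf — visit 21.
      Visit 9.
    At 6: go right to 7.
      At 7: go left to 24.
        24 is a leaf — visit 24.
      At 7: no right child.
      Visit 7.
    Visit 6.
  At 29: go right to 26.
    At 26: go left to 25.
      25 is a leaf — visit 25.
    At 26: go right to 34.
      34 is a leaf — visit 34.
    Visit 26.
  Visit 29.
At 12: no right child.
Visit 12.
Full post-order sequence: 33, 37, 13, 21, 9, 24, 7, 6, 25, 34, 26, 29, 12.

12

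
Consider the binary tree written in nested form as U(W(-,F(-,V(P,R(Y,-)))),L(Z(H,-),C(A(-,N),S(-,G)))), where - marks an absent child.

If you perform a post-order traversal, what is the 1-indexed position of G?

Post-order visits the left subtree, then the right subtree, then the node.
At U: go left to W.
  At W: no left child.
  At W: go right to F.
    At F: no left child.
    At F: go right to V.
      At V: go left to P.
        P is a leaf — visit P.
      At V: go right to R.
        At R: go left to Y.
          Y is a leaf — visit Y.
        At R: no right child.
        Visit R.
      Visit V.
    Visit F.
  Visit W.
At U: go right to L.
  At L: go left to Z.
    At Z: go left to H.
      H is a leaf — visit H.
    At Z: no right child.
    Visit Z.
  At L: go right to C.
    At C: go left to A.
      At A: no left child.
      At A: go right to N.
        N is a leaf — visit N.
      Visit A.
    At C: go right to S.
      At S: no left child.
      At S: go right to G.
        G is a leaf — visit G.
      Visit S.
    Visit C.
  Visit L.
Visit U.
Full post-order sequence: P, Y, R, V, F, W, H, Z, N, A, G, S, C, L, U.

11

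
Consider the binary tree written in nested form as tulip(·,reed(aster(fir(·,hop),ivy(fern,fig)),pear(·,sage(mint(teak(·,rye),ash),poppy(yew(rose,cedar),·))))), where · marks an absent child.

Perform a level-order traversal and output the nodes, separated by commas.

tulip, reed, aster, pear, fir, ivy, sage, hop, fern, fig, mint, poppy, teak, ash, yew, rye, rose, cedar

Level-order visits nodes level by level from the root, left to right within each level.
Level 0: tulip
Level 1: reed
Level 2: aster, pear
Level 3: fir, ivy, sage
Level 4: hop, fern, fig, mint, poppy
Level 5: teak, ash, yew
Level 6: rye, rose, cedar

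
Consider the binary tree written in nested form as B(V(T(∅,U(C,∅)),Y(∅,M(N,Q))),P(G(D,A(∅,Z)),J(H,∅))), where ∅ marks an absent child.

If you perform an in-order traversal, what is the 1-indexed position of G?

11

In-order visits the left subtree, then the node, then the right subtree.
At B: go left to V.
  At V: go left to T.
    At T: no left child.
    Visit T.
    At T: go right to U.
      At U: go left to C.
        C is a leaf — visit C.
      Visit U.
      At U: no right child.
  Visit V.
  At V: go right to Y.
    At Y: no left child.
    Visit Y.
    At Y: go right to M.
      At M: go left to N.
        N is a leaf — visit N.
      Visit M.
      At M: go right to Q.
        Q is a leaf — visit Q.
Visit B.
At B: go right to P.
  At P: go left to G.
    At G: go left to D.
      D is a leaf — visit D.
    Visit G.
    At G: go right to A.
      At A: no left child.
      Visit A.
      At A: go right to Z.
        Z is a leaf — visit Z.
  Visit P.
  At P: go right to J.
    At J: go left to H.
      H is a leaf — visit H.
    Visit J.
    At J: no right child.
Full in-order sequence: T, C, U, V, Y, N, M, Q, B, D, G, A, Z, P, H, J.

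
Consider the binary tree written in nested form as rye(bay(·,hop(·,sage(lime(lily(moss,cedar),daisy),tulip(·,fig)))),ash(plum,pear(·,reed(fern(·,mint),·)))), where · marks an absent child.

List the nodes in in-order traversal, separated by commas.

bay, hop, moss, lily, cedar, lime, daisy, sage, tulip, fig, rye, plum, ash, pear, fern, mint, reed

In-order visits the left subtree, then the node, then the right subtree.
At rye: go left to bay.
  At bay: no left child.
  Visit bay.
  At bay: go right to hop.
    At hop: no left child.
    Visit hop.
    At hop: go right to sage.
      At sage: go left to lime.
        At lime: go left to lily.
          At lily: go left to moss.
            moss is a leaf — visit moss.
          Visit lily.
          At lily: go right to cedar.
            cedar is a leaf — visit cedar.
        Visit lime.
        At lime: go right to daisy.
          daisy is a leaf — visit daisy.
      Visit sage.
      At sage: go right to tulip.
        At tulip: no left child.
        Visit tulip.
        At tulip: go right to fig.
          fig is a leaf — visit fig.
Visit rye.
At rye: go right to ash.
  At ash: go left to plum.
    plum is a leaf — visit plum.
  Visit ash.
  At ash: go right to pear.
    At pear: no left child.
    Visit pear.
    At pear: go right to reed.
      At reed: go left to fern.
        At fern: no left child.
        Visit fern.
        At fern: go right to mint.
          mint is a leaf — visit mint.
      Visit reed.
      At reed: no right child.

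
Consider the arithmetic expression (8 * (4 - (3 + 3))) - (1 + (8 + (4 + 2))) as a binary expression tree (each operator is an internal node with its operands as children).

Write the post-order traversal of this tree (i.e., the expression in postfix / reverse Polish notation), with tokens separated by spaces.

8 4 3 3 + - * 1 8 4 2 + + + -

Post-order on an expression tree gives postfix notation: for each operator, emit left operand, right operand, then the operator.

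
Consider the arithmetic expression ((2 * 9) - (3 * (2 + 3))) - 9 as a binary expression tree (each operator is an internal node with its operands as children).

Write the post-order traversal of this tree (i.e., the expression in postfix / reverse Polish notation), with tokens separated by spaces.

Post-order on an expression tree gives postfix notation: for each operator, emit left operand, right operand, then the operator.

2 9 * 3 2 3 + * - 9 -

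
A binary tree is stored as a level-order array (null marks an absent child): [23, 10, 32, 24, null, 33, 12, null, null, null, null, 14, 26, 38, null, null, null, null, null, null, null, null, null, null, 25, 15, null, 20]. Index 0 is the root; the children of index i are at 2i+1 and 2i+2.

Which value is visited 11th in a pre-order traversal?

Pre-order visits the node, then its left subtree, then its right subtree.
Visit 23.
At 23: go left to 10.
  Visit 10.
  At 10: go left to 24.
    24 is a leaf — visit 24.
  At 10: no right child.
At 23: go right to 32.
  Visit 32.
  At 32: go left to 33.
    Visit 33.
    At 33: go left to 14.
      Visit 14.
      At 14: no left child.
      At 14: go right to 25.
        25 is a leaf — visit 25.
    At 33: go right to 26.
      Visit 26.
      At 26: go left to 15.
        15 is a leaf — visit 15.
      At 26: no right child.
  At 32: go right to 12.
    Visit 12.
    At 12: go left to 38.
      Visit 38.
      At 38: go left to 20.
        20 is a leaf — visit 20.
      At 38: no right child.
    At 12: no right child.
Full pre-order sequence: 23, 10, 24, 32, 33, 14, 25, 26, 15, 12, 38, 20.

38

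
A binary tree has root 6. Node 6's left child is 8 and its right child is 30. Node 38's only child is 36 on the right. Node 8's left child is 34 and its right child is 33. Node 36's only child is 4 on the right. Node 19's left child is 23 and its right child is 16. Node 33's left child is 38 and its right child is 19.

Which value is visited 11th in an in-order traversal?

30

In-order visits the left subtree, then the node, then the right subtree.
At 6: go left to 8.
  At 8: go left to 34.
    34 is a leaf — visit 34.
  Visit 8.
  At 8: go right to 33.
    At 33: go left to 38.
      At 38: no left child.
      Visit 38.
      At 38: go right to 36.
        At 36: no left child.
        Visit 36.
        At 36: go right to 4.
          4 is a leaf — visit 4.
    Visit 33.
    At 33: go right to 19.
      At 19: go left to 23.
        23 is a leaf — visit 23.
      Visit 19.
      At 19: go right to 16.
        16 is a leaf — visit 16.
Visit 6.
At 6: go right to 30.
  30 is a leaf — visit 30.
Full in-order sequence: 34, 8, 38, 36, 4, 33, 23, 19, 16, 6, 30.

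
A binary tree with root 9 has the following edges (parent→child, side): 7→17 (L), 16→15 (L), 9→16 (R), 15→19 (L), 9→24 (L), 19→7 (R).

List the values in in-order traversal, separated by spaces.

In-order visits the left subtree, then the node, then the right subtree.
At 9: go left to 24.
  24 is a leaf — visit 24.
Visit 9.
At 9: go right to 16.
  At 16: go left to 15.
    At 15: go left to 19.
      At 19: no left child.
      Visit 19.
      At 19: go right to 7.
        At 7: go left to 17.
          17 is a leaf — visit 17.
        Visit 7.
        At 7: no right child.
    Visit 15.
    At 15: no right child.
  Visit 16.
  At 16: no right child.

24 9 19 17 7 15 16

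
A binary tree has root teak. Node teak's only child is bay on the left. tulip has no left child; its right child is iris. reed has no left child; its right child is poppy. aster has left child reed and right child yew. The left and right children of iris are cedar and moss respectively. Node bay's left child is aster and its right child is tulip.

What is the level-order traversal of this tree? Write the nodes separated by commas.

Level-order visits nodes level by level from the root, left to right within each level.
Level 0: teak
Level 1: bay
Level 2: aster, tulip
Level 3: reed, yew, iris
Level 4: poppy, cedar, moss

teak, bay, aster, tulip, reed, yew, iris, poppy, cedar, moss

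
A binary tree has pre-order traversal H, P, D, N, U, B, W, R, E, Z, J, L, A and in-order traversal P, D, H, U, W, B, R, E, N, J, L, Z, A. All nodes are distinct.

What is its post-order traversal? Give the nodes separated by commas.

The first element of pre-order is the root; it splits in-order into left and right subtrees.
Root H: left subtree has 2 nodes {P, D}, right has 10 {U, W, B, R, E, N, J, L, Z, A}.
  Root P: left subtree has 0 nodes { }, right has 1 {D}.
  Root N: left subtree has 5 nodes {U, W, B, R, E}, right has 4 {J, L, Z, A}.
    Root U: left subtree has 0 nodes { }, right has 4 {W, B, R, E}.
      Root B: left subtree has 1 node {W}, right has 2 {R, E}.
        Root R: left subtree has 0 nodes { }, right has 1 {E}.
    Root Z: left subtree has 2 nodes {J, L}, right has 1 {A}.
      Root J: left subtree has 0 nodes { }, right has 1 {L}.

D, P, W, E, R, B, U, L, J, A, Z, N, H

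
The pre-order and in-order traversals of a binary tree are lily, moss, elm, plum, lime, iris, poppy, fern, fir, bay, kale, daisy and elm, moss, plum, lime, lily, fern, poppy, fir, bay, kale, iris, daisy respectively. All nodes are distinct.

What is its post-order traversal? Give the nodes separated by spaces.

elm lime plum moss fern kale bay fir poppy daisy iris lily

The first element of pre-order is the root; it splits in-order into left and right subtrees.
Root lily: left subtree has 4 nodes {elm, moss, plum, lime}, right has 7 {fern, poppy, fir, bay, kale, iris, daisy}.
  Root moss: left subtree has 1 node {elm}, right has 2 {plum, lime}.
    Root plum: left subtree has 0 nodes { }, right has 1 {lime}.
  Root iris: left subtree has 5 nodes {fern, poppy, fir, bay, kale}, right has 1 {daisy}.
    Root poppy: left subtree has 1 node {fern}, right has 3 {fir, bay, kale}.
      Root fir: left subtree has 0 nodes { }, right has 2 {bay, kale}.
        Root bay: left subtree has 0 nodes { }, right has 1 {kale}.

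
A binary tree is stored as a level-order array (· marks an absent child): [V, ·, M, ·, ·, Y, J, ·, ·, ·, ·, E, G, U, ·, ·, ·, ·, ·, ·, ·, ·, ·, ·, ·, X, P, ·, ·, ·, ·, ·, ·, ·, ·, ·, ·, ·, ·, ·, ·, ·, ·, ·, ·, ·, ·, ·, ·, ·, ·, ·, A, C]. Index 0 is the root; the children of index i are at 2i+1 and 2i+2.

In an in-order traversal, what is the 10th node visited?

U

In-order visits the left subtree, then the node, then the right subtree.
At V: no left child.
Visit V.
At V: go right to M.
  At M: go left to Y.
    At Y: go left to E.
      E is a leaf — visit E.
    Visit Y.
    At Y: go right to G.
      At G: go left to X.
        At X: no left child.
        Visit X.
        At X: go right to A.
          A is a leaf — visit A.
      Visit G.
      At G: go right to P.
        At P: go left to C.
          C is a leaf — visit C.
        Visit P.
        At P: no right child.
  Visit M.
  At M: go right to J.
    At J: go left to U.
      U is a leaf — visit U.
    Visit J.
    At J: no right child.
Full in-order sequence: V, E, Y, X, A, G, C, P, M, U, J.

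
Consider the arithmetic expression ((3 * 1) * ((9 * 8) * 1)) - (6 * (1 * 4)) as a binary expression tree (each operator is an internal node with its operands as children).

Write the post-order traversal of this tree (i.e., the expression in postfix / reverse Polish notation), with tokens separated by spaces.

Post-order on an expression tree gives postfix notation: for each operator, emit left operand, right operand, then the operator.

3 1 * 9 8 * 1 * * 6 1 4 * * -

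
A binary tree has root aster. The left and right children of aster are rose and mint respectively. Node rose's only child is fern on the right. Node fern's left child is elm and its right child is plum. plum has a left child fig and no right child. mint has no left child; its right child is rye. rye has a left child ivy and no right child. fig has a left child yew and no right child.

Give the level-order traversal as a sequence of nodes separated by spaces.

aster rose mint fern rye elm plum ivy fig yew

Level-order visits nodes level by level from the root, left to right within each level.
Level 0: aster
Level 1: rose, mint
Level 2: fern, rye
Level 3: elm, plum, ivy
Level 4: fig
Level 5: yew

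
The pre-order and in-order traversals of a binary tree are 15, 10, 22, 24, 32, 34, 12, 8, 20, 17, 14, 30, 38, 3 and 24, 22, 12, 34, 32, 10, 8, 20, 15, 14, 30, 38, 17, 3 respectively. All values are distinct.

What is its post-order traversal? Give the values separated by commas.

24, 12, 34, 32, 22, 20, 8, 10, 38, 30, 14, 3, 17, 15

The first element of pre-order is the root; it splits in-order into left and right subtrees.
Root 15: left subtree has 8 nodes {24, 22, 12, 34, 32, 10, 8, 20}, right has 5 {14, 30, 38, 17, 3}.
  Root 10: left subtree has 5 nodes {24, 22, 12, 34, 32}, right has 2 {8, 20}.
    Root 22: left subtree has 1 node {24}, right has 3 {12, 34, 32}.
      Root 32: left subtree has 2 nodes {12, 34}, right has 0 { }.
        Root 34: left subtree has 1 node {12}, right has 0 { }.
    Root 8: left subtree has 0 nodes { }, right has 1 {20}.
  Root 17: left subtree has 3 nodes {14, 30, 38}, right has 1 {3}.
    Root 14: left subtree has 0 nodes { }, right has 2 {30, 38}.
      Root 30: left subtree has 0 nodes { }, right has 1 {38}.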